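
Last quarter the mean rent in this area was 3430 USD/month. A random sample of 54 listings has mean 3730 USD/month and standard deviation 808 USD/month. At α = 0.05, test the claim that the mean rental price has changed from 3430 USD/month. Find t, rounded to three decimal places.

2.728

H0: μ = 3430; H1: μ ≠ 3430 (one-sample t-test, two-sided).
t = (x̄ − μ₀)/(s/√n) = (3730 − 3430)/(808/√54) = 2.728
df = n − 1 = 53
Two-sided p-value ≈ 0.0086
Since p ≈ 0.0086 < α = 0.05, reject H0; the evidence is statistically significant.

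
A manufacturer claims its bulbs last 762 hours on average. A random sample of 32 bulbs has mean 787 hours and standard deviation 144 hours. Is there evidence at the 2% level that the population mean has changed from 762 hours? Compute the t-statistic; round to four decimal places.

H0: μ = 762; H1: μ ≠ 762 (one-sample t-test, two-sided).
t = (x̄ − μ₀)/(s/√n) = (787 − 762)/(144/√32) = 0.9821
df = n − 1 = 31
Two-sided p-value ≈ 0.334
Since p ≈ 0.334 > α = 0.02, fail to reject H0; the evidence is not statistically significant.

0.9821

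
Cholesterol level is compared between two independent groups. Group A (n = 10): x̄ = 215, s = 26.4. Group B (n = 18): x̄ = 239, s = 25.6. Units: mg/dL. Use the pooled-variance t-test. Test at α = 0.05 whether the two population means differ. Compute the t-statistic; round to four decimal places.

-2.3513

Let group 1 = group A, group 2 = group B. H0: μ_1 = μ_2; H1: μ_1 ≠ μ_2 (two-sample pooled-variance t-test, two-sided).
s_p² = [(10−1)·26.4² + (18−1)·25.6²]/(10+18−2) = 669.76
t = (215 − 239)/√[669.76·(1/10 + 1/18)] = -2.3513
df = n₁ + n₂ − 2 = 26
Two-sided p-value ≈ 0.0266
Since p ≈ 0.0266 < α = 0.05, reject H0; the data support H1.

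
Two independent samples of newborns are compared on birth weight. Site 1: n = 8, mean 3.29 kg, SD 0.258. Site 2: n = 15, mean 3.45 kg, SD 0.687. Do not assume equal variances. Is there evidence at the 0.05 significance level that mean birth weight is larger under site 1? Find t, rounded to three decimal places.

-0.802

Let group 1 = site 1, group 2 = site 2. H0: μ_1 = μ_2; H1: μ_1 > μ_2 (Welch's two-sample t-test, right-tailed).
t = (x̄_1 − x̄_2)/√(s_1²/n_1 + s_2²/n_2) = (3.29 − 3.45)/√(0.258²/8 + 0.687²/15) = -0.802
Welch–Satterthwaite df ≈ 19.64
p-value = P(T ≥ -0.802) ≈ 0.784
Since p ≈ 0.784 > α = 0.05, fail to reject H0; the evidence is not statistically significant.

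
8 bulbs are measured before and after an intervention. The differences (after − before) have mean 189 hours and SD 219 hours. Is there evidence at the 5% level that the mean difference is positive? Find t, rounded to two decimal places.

2.44

H0: μ_d = 0; H1: μ_d > 0 (paired t-test on the differences, right-tailed).
t = d̄/(s_d/√n) = 189/(219/√8) = 2.44
df = n − 1 = 7
p-value = P(T ≥ 2.44) ≈ 0.0223
Since p ≈ 0.0223 < α = 0.05, reject H0; the data support H1.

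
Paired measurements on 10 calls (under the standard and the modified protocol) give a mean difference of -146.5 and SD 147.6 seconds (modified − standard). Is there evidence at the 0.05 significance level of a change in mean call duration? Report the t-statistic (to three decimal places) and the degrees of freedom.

H0: μ_d = 0; H1: μ_d ≠ 0 (paired t-test on the differences, two-sided).
t = d̄/(s_d/√n) = -146.5/(147.6/√10) = -3.139
df = n − 1 = 9
Two-sided p-value ≈ 0.0120
Since p ≈ 0.0120 < α = 0.05, reject H0; the evidence is statistically significant.

t = -3.139, df = 9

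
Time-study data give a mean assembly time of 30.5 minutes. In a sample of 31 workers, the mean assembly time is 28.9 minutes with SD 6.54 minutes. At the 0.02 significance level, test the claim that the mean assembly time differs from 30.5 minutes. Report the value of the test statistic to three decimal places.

H0: μ = 30.5; H1: μ ≠ 30.5 (one-sample t-test, two-sided).
t = (x̄ − μ₀)/(s/√n) = (28.9 − 30.5)/(6.54/√31) = -1.362
df = n − 1 = 30
Two-sided p-value ≈ 0.183
Since p ≈ 0.183 > α = 0.02, fail to reject H0; the evidence is not statistically significant.

-1.362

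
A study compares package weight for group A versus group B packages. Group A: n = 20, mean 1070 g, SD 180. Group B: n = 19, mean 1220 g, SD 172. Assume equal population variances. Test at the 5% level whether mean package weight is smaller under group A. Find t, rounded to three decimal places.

-2.658

Let group 1 = group A, group 2 = group B. H0: μ_1 = μ_2; H1: μ_1 < μ_2 (two-sample pooled-variance t-test, left-tailed).
s_p² = [(20−1)·180² + (19−1)·172²]/(20+19−2) = 31030.1
t = (1070 − 1220)/√[31030.1·(1/20 + 1/19)] = -2.658
df = n₁ + n₂ − 2 = 37
p-value = P(T ≤ -2.658) ≈ 0.006
Since p ≈ 0.006 < α = 0.05, reject H0; the evidence is statistically significant.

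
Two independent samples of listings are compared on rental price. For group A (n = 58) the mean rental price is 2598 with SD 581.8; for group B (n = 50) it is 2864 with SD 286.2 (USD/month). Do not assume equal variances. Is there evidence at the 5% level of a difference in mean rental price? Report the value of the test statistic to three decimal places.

Let group 1 = group A, group 2 = group B. H0: μ_1 = μ_2; H1: μ_1 ≠ μ_2 (Welch's two-sample t-test, two-sided).
t = (x̄_1 − x̄_2)/√(s_1²/n_1 + s_2²/n_2) = (2598 − 2864)/√(581.8²/58 + 286.2²/50) = -3.077
Welch–Satterthwaite df ≈ 85.64
Two-sided p-value ≈ 0.003
Since p ≈ 0.003 < α = 0.05, reject H0; the data support H1.

-3.077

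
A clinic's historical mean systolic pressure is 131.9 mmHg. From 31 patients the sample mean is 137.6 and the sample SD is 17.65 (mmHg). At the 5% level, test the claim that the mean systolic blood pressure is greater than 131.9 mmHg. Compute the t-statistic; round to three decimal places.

H0: μ = 131.9; H1: μ > 131.9 (one-sample t-test, right-tailed).
t = (x̄ − μ₀)/(s/√n) = (137.6 − 131.9)/(17.65/√31) = 1.798
df = n − 1 = 30
p-value = P(T ≥ 1.798) ≈ 0.0411
Since p ≈ 0.0411 < α = 0.05, reject H0; the data support H1.

1.798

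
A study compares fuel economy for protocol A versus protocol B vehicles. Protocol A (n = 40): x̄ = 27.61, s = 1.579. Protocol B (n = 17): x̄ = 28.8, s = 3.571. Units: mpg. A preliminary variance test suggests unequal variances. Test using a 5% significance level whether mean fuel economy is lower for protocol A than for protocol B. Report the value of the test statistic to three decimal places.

-1.320

Let group 1 = protocol A, group 2 = protocol B. H0: μ_1 = μ_2; H1: μ_1 < μ_2 (Welch's two-sample t-test, left-tailed).
t = (x̄_1 − x̄_2)/√(s_1²/n_1 + s_2²/n_2) = (27.61 − 28.8)/√(1.579²/40 + 3.571²/17) = -1.320
Welch–Satterthwaite df ≈ 18.72
p-value = P(T ≤ -1.320) ≈ 0.1013
Since p ≈ 0.1013 > α = 0.05, fail to reject H0; the evidence is not statistically significant.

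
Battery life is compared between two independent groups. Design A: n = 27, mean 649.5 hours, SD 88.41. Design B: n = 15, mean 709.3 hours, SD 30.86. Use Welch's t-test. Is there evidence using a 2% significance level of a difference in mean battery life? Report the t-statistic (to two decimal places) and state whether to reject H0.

t = -3.18; reject H0

Let group 1 = design A, group 2 = design B. H0: μ_1 = μ_2; H1: μ_1 ≠ μ_2 (Welch's two-sample t-test, two-sided).
t = (x̄_1 − x̄_2)/√(s_1²/n_1 + s_2²/n_2) = (649.5 − 709.3)/√(88.41²/27 + 30.86²/15) = -3.18
Welch–Satterthwaite df ≈ 35.49
Two-sided p-value ≈ 0.0030
Since p ≈ 0.0030 < α = 0.02, reject H0; the data support H1.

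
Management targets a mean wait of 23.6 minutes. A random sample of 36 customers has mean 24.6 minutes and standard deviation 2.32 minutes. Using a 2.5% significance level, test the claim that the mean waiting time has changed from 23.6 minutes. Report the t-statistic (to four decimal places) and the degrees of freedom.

t = 2.5862, df = 35

H0: μ = 23.6; H1: μ ≠ 23.6 (one-sample t-test, two-sided).
t = (x̄ − μ₀)/(s/√n) = (24.6 − 23.6)/(2.32/√36) = 2.5862
df = n − 1 = 35
Two-sided p-value ≈ 0.014
Since p ≈ 0.014 < α = 0.025, reject H0; the data support H1.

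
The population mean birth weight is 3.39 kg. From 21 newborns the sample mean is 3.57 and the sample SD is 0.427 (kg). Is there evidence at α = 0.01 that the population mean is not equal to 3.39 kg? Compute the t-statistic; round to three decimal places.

1.932

H0: μ = 3.39; H1: μ ≠ 3.39 (one-sample t-test, two-sided).
t = (x̄ − μ₀)/(s/√n) = (3.57 − 3.39)/(0.427/√21) = 1.932
df = n − 1 = 20
Two-sided p-value ≈ 0.0677
Since p ≈ 0.0677 > α = 0.01, fail to reject H0; the evidence is not statistically significant.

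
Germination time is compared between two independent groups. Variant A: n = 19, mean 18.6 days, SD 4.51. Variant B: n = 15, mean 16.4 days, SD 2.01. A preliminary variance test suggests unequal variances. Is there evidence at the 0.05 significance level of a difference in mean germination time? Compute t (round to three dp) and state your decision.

t = 1.901; fail to reject H0

Let group 1 = variant A, group 2 = variant B. H0: μ_1 = μ_2; H1: μ_1 ≠ μ_2 (Welch's two-sample t-test, two-sided).
t = (x̄_1 − x̄_2)/√(s_1²/n_1 + s_2²/n_2) = (18.6 − 16.4)/√(4.51²/19 + 2.01²/15) = 1.901
Welch–Satterthwaite df ≈ 26.07
Two-sided p-value ≈ 0.068
Since p ≈ 0.068 > α = 0.05, fail to reject H0; the data do not provide sufficient evidence against H0.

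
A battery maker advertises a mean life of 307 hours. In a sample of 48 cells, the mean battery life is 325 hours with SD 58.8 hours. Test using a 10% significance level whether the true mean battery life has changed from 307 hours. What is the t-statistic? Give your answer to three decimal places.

H0: μ = 307; H1: μ ≠ 307 (one-sample t-test, two-sided).
t = (x̄ − μ₀)/(s/√n) = (325 − 307)/(58.8/√48) = 2.121
df = n − 1 = 47
Two-sided p-value ≈ 0.039
Since p ≈ 0.039 < α = 0.1, reject H0; the evidence is statistically significant.

2.121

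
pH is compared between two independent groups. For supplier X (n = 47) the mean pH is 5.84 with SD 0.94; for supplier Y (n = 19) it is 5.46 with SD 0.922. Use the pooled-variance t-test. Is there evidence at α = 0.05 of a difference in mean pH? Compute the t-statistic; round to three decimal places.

Let group 1 = supplier X, group 2 = supplier Y. H0: μ_1 = μ_2; H1: μ_1 ≠ μ_2 (two-sample pooled-variance t-test, two-sided).
s_p² = [(47−1)·0.94² + (19−1)·0.922²]/(47+19−2) = 0.874174
t = (5.84 − 5.46)/√[0.874174·(1/47 + 1/19)] = 1.495
df = n₁ + n₂ − 2 = 64
Two-sided p-value ≈ 0.1398
Since p ≈ 0.1398 > α = 0.05, fail to reject H0; the evidence is not statistically significant.

1.495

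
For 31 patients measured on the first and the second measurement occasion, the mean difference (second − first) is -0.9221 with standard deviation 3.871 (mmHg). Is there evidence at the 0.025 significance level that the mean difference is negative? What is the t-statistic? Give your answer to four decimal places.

H0: μ_d = 0; H1: μ_d < 0 (paired t-test on the differences, left-tailed).
t = d̄/(s_d/√n) = -0.9221/(3.871/√31) = -1.3263
df = n − 1 = 30
p-value = P(T ≤ -1.3263) ≈ 0.097
Since p ≈ 0.097 > α = 0.025, fail to reject H0; the data do not provide sufficient evidence against H0.

-1.3263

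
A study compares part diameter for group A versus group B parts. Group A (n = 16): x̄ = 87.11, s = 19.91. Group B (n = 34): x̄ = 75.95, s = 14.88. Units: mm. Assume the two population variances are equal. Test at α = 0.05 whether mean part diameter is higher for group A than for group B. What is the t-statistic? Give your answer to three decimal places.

2.215

Let group 1 = group A, group 2 = group B. H0: μ_1 = μ_2; H1: μ_1 > μ_2 (two-sample pooled-variance t-test, right-tailed).
s_p² = [(16−1)·19.91² + (34−1)·14.88²]/(16+34−2) = 276.1
t = (87.11 − 75.95)/√[276.1·(1/16 + 1/34)] = 2.215
df = n₁ + n₂ − 2 = 48
p-value = P(T ≥ 2.215) ≈ 0.016
Since p ≈ 0.016 < α = 0.05, reject H0; the evidence is statistically significant.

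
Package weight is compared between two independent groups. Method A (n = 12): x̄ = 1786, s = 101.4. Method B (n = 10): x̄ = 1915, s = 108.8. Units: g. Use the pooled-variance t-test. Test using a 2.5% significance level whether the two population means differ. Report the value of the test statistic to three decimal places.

Let group 1 = method A, group 2 = method B. H0: μ_1 = μ_2; H1: μ_1 ≠ μ_2 (two-sample pooled-variance t-test, two-sided).
s_p² = [(12−1)·101.4² + (10−1)·108.8²]/(12+10−2) = 10981.9
t = (1786 − 1915)/√[10981.9·(1/12 + 1/10)] = -2.875
df = n₁ + n₂ − 2 = 20
Two-sided p-value ≈ 0.009
Since p ≈ 0.009 < α = 0.025, reject H0; the evidence is statistically significant.

-2.875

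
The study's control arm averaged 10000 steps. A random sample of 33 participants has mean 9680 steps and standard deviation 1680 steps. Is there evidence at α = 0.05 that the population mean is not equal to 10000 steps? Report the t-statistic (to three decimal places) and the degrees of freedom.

H0: μ = 10000; H1: μ ≠ 10000 (one-sample t-test, two-sided).
t = (x̄ − μ₀)/(s/√n) = (9680 − 10000)/(1680/√33) = -1.094
df = n − 1 = 32
Two-sided p-value ≈ 0.282
Since p ≈ 0.282 > α = 0.05, fail to reject H0; the evidence is not statistically significant.

t = -1.094, df = 32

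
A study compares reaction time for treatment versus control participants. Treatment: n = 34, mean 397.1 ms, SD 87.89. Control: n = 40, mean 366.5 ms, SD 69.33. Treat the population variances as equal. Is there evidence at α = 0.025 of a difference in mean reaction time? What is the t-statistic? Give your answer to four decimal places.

Let group 1 = treatment, group 2 = control. H0: μ_1 = μ_2; H1: μ_1 ≠ μ_2 (two-sample pooled-variance t-test, two-sided).
s_p² = [(34−1)·87.89² + (40−1)·69.33²]/(34+40−2) = 6144.07
t = (397.1 − 366.5)/√[6144.07·(1/34 + 1/40)] = 1.6736
df = n₁ + n₂ − 2 = 72
Two-sided p-value ≈ 0.099
Since p ≈ 0.099 > α = 0.025, fail to reject H0; the data do not provide sufficient evidence against H0.

1.6736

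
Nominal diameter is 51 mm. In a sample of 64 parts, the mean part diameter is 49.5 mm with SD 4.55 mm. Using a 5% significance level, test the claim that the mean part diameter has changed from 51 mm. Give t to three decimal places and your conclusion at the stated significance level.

H0: μ = 51; H1: μ ≠ 51 (one-sample t-test, two-sided).
t = (x̄ − μ₀)/(s/√n) = (49.5 − 51)/(4.55/√64) = -2.637
df = n − 1 = 63
Two-sided p-value ≈ 0.011
Since p ≈ 0.011 < α = 0.05, reject H0; the data support H1.

t = -2.637; reject H0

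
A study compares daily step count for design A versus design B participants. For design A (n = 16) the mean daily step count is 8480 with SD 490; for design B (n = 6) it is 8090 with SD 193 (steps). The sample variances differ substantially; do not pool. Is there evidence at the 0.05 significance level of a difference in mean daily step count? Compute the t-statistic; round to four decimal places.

2.6776

Let group 1 = design A, group 2 = design B. H0: μ_1 = μ_2; H1: μ_1 ≠ μ_2 (Welch's two-sample t-test, two-sided).
t = (x̄_1 − x̄_2)/√(s_1²/n_1 + s_2²/n_2) = (8480 − 8090)/√(490²/16 + 193²/6) = 2.6776
Welch–Satterthwaite df ≈ 19.81
Two-sided p-value ≈ 0.015
Since p ≈ 0.015 < α = 0.05, reject H0; the data support H1.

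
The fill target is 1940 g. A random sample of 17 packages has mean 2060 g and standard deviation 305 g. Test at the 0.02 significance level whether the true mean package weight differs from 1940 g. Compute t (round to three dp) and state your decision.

t = 1.622; fail to reject H0

H0: μ = 1940; H1: μ ≠ 1940 (one-sample t-test, two-sided).
t = (x̄ − μ₀)/(s/√n) = (2060 − 1940)/(305/√17) = 1.622
df = n − 1 = 16
Two-sided p-value ≈ 0.124
Since p ≈ 0.124 > α = 0.02, fail to reject H0; the data do not provide sufficient evidence against H0.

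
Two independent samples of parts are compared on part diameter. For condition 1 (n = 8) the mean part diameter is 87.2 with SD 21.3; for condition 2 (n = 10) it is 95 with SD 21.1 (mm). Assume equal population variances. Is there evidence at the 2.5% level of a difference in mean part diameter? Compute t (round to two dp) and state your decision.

t = -0.78; fail to reject H0

Let group 1 = condition 1, group 2 = condition 2. H0: μ_1 = μ_2; H1: μ_1 ≠ μ_2 (two-sample pooled-variance t-test, two-sided).
s_p² = [(8−1)·21.3² + (10−1)·21.1²]/(8+10−2) = 448.92
t = (87.2 − 95)/√[448.92·(1/8 + 1/10)] = -0.78
df = n₁ + n₂ − 2 = 16
Two-sided p-value ≈ 0.449
Since p ≈ 0.449 > α = 0.025, fail to reject H0; the data do not provide sufficient evidence against H0.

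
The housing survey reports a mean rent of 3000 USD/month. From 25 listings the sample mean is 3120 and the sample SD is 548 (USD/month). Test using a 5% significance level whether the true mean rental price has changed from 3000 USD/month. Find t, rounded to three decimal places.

1.095

H0: μ = 3000; H1: μ ≠ 3000 (one-sample t-test, two-sided).
t = (x̄ − μ₀)/(s/√n) = (3120 − 3000)/(548/√25) = 1.095
df = n − 1 = 24
Two-sided p-value ≈ 0.2844
Since p ≈ 0.2844 > α = 0.05, fail to reject H0; the data do not provide sufficient evidence against H0.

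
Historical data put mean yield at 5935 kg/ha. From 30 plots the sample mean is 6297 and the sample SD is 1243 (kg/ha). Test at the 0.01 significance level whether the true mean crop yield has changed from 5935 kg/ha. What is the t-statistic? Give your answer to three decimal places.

1.595

H0: μ = 5935; H1: μ ≠ 5935 (one-sample t-test, two-sided).
t = (x̄ − μ₀)/(s/√n) = (6297 − 5935)/(1243/√30) = 1.595
df = n − 1 = 29
Two-sided p-value ≈ 0.122
Since p ≈ 0.122 > α = 0.01, fail to reject H0; the data do not provide sufficient evidence against H0.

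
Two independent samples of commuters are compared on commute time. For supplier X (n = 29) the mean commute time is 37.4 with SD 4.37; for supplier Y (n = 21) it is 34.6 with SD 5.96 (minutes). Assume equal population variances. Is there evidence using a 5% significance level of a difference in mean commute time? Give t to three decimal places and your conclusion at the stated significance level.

Let group 1 = supplier X, group 2 = supplier Y. H0: μ_1 = μ_2; H1: μ_1 ≠ μ_2 (two-sample pooled-variance t-test, two-sided).
s_p² = [(29−1)·4.37² + (21−1)·5.96²]/(29+21−2) = 25.9405
t = (37.4 − 34.6)/√[25.9405·(1/29 + 1/21)] = 1.919
df = n₁ + n₂ − 2 = 48
Two-sided p-value ≈ 0.061
Since p ≈ 0.061 > α = 0.05, fail to reject H0; the data do not provide sufficient evidence against H0.

t = 1.919; fail to reject H0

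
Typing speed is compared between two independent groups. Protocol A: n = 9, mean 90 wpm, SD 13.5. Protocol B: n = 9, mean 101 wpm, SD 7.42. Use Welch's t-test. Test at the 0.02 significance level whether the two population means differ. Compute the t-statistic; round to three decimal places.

Let group 1 = protocol A, group 2 = protocol B. H0: μ_1 = μ_2; H1: μ_1 ≠ μ_2 (Welch's two-sample t-test, two-sided).
t = (x̄_1 − x̄_2)/√(s_1²/n_1 + s_2²/n_2) = (90 − 101)/√(13.5²/9 + 7.42²/9) = -2.142
Welch–Satterthwaite df ≈ 12.43
Two-sided p-value ≈ 0.053
Since p ≈ 0.053 > α = 0.02, fail to reject H0; the data do not provide sufficient evidence against H0.

-2.142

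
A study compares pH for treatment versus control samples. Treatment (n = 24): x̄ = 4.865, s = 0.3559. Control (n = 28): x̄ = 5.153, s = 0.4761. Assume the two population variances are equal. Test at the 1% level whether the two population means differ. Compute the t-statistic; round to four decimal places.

-2.4358

Let group 1 = treatment, group 2 = control. H0: μ_1 = μ_2; H1: μ_1 ≠ μ_2 (two-sample pooled-variance t-test, two-sided).
s_p² = [(24−1)·0.3559² + (28−1)·0.4761²]/(24+28−2) = 0.180668
t = (4.865 − 5.153)/√[0.180668·(1/24 + 1/28)] = -2.4358
df = n₁ + n₂ − 2 = 50
Two-sided p-value ≈ 0.018
Since p ≈ 0.018 > α = 0.01, fail to reject H0; the evidence is not statistically significant.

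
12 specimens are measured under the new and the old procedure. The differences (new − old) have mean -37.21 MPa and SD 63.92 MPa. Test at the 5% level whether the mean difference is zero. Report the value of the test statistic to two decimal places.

-2.02

H0: μ_d = 0; H1: μ_d ≠ 0 (paired t-test on the differences, two-sided).
t = d̄/(s_d/√n) = -37.21/(63.92/√12) = -2.02
df = n − 1 = 11
Two-sided p-value ≈ 0.069
Since p ≈ 0.069 > α = 0.05, fail to reject H0; the evidence is not statistically significant.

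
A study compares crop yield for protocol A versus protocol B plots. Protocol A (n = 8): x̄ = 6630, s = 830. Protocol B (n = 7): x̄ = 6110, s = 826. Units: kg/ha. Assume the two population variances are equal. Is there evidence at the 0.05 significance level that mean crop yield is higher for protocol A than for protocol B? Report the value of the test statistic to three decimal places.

1.213

Let group 1 = protocol A, group 2 = protocol B. H0: μ_1 = μ_2; H1: μ_1 > μ_2 (two-sample pooled-variance t-test, right-tailed).
s_p² = [(8−1)·830² + (7−1)·826²]/(8+7−2) = 685843
t = (6630 − 6110)/√[685843·(1/8 + 1/7)] = 1.213
df = n₁ + n₂ − 2 = 13
p-value = P(T ≥ 1.213) ≈ 0.1233
Since p ≈ 0.1233 > α = 0.05, fail to reject H0; the data do not provide sufficient evidence against H0.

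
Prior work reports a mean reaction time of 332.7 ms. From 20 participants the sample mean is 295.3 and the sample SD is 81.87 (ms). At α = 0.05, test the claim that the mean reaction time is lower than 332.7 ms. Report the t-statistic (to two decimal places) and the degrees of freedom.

H0: μ = 332.7; H1: μ < 332.7 (one-sample t-test, left-tailed).
t = (x̄ − μ₀)/(s/√n) = (295.3 − 332.7)/(81.87/√20) = -2.04
df = n − 1 = 19
p-value = P(T ≤ -2.04) ≈ 0.028
Since p ≈ 0.028 < α = 0.05, reject H0; the data support H1.

t = -2.04, df = 19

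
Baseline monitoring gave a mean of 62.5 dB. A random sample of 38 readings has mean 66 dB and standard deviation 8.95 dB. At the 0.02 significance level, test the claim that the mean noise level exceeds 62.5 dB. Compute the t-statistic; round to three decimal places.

2.411

H0: μ = 62.5; H1: μ > 62.5 (one-sample t-test, right-tailed).
t = (x̄ − μ₀)/(s/√n) = (66 − 62.5)/(8.95/√38) = 2.411
df = n − 1 = 37
p-value = P(T ≥ 2.411) ≈ 0.0105
Since p ≈ 0.0105 < α = 0.02, reject H0; the evidence is statistically significant.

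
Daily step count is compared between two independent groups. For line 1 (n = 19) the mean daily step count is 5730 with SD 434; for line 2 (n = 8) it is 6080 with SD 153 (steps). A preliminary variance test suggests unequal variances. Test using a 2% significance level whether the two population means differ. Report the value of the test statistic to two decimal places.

-3.09

Let group 1 = line 1, group 2 = line 2. H0: μ_1 = μ_2; H1: μ_1 ≠ μ_2 (Welch's two-sample t-test, two-sided).
t = (x̄_1 − x̄_2)/√(s_1²/n_1 + s_2²/n_2) = (5730 − 6080)/√(434²/19 + 153²/8) = -3.09
Welch–Satterthwaite df ≈ 24.67
Two-sided p-value ≈ 0.005
Since p ≈ 0.005 < α = 0.02, reject H0; the evidence is statistically significant.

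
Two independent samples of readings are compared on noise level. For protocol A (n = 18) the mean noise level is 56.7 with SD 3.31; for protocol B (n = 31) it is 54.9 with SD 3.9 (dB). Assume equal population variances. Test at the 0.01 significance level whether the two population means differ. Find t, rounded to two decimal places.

Let group 1 = protocol A, group 2 = protocol B. H0: μ_1 = μ_2; H1: μ_1 ≠ μ_2 (two-sample pooled-variance t-test, two-sided).
s_p² = [(18−1)·3.31² + (31−1)·3.9²]/(18+31−2) = 13.6714
t = (56.7 − 54.9)/√[13.6714·(1/18 + 1/31)] = 1.64
df = n₁ + n₂ − 2 = 47
Two-sided p-value ≈ 0.107
Since p ≈ 0.107 > α = 0.01, fail to reject H0; the data do not provide sufficient evidence against H0.

1.64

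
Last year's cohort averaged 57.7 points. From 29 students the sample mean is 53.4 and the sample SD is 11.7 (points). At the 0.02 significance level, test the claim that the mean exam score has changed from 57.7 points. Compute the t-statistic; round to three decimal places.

-1.979

H0: μ = 57.7; H1: μ ≠ 57.7 (one-sample t-test, two-sided).
t = (x̄ − μ₀)/(s/√n) = (53.4 − 57.7)/(11.7/√29) = -1.979
df = n − 1 = 28
Two-sided p-value ≈ 0.0577
Since p ≈ 0.0577 > α = 0.02, fail to reject H0; the data do not provide sufficient evidence against H0.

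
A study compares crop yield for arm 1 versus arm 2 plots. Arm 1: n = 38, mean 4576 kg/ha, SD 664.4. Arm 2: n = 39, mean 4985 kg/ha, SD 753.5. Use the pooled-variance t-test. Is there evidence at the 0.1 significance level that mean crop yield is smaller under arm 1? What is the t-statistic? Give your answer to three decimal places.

-2.524

Let group 1 = arm 1, group 2 = arm 2. H0: μ_1 = μ_2; H1: μ_1 < μ_2 (two-sample pooled-variance t-test, left-tailed).
s_p² = [(38−1)·664.4² + (39−1)·753.5²]/(38+39−2) = 505437
t = (4576 − 4985)/√[505437·(1/38 + 1/39)] = -2.524
df = n₁ + n₂ − 2 = 75
p-value = P(T ≤ -2.524) ≈ 0.0069
Since p ≈ 0.0069 < α = 0.1, reject H0; the data support H1.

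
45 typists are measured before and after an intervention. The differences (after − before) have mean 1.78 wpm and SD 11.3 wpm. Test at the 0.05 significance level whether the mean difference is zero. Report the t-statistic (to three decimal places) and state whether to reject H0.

t = 1.057; fail to reject H0

H0: μ_d = 0; H1: μ_d ≠ 0 (paired t-test on the differences, two-sided).
t = d̄/(s_d/√n) = 1.78/(11.3/√45) = 1.057
df = n − 1 = 44
Two-sided p-value ≈ 0.2964
Since p ≈ 0.2964 > α = 0.05, fail to reject H0; the data do not provide sufficient evidence against H0.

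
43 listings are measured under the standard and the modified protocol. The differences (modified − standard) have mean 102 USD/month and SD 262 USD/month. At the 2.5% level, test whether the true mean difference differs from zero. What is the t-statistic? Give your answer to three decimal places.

H0: μ_d = 0; H1: μ_d ≠ 0 (paired t-test on the differences, two-sided).
t = d̄/(s_d/√n) = 102/(262/√43) = 2.553
df = n − 1 = 42
Two-sided p-value ≈ 0.0144
Since p ≈ 0.0144 < α = 0.025, reject H0; the evidence is statistically significant.

2.553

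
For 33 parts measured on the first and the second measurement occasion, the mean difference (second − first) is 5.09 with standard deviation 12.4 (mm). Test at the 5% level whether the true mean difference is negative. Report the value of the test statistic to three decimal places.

2.358

H0: μ_d = 0; H1: μ_d < 0 (paired t-test on the differences, left-tailed).
t = d̄/(s_d/√n) = 5.09/(12.4/√33) = 2.358
df = n − 1 = 32
p-value = P(T ≤ 2.358) ≈ 0.988
Since p ≈ 0.988 > α = 0.05, fail to reject H0; the evidence is not statistically significant.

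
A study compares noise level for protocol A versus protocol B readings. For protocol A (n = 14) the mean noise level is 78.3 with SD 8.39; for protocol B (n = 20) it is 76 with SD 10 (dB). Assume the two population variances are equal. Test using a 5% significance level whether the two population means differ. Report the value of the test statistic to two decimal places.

Let group 1 = protocol A, group 2 = protocol B. H0: μ_1 = μ_2; H1: μ_1 ≠ μ_2 (two-sample pooled-variance t-test, two-sided).
s_p² = [(14−1)·8.39² + (20−1)·10²]/(14+20−2) = 87.9718
t = (78.3 − 76)/√[87.9718·(1/14 + 1/20)] = 0.70
df = n₁ + n₂ − 2 = 32
Two-sided p-value ≈ 0.487
Since p ≈ 0.487 > α = 0.05, fail to reject H0; the evidence is not statistically significant.

0.70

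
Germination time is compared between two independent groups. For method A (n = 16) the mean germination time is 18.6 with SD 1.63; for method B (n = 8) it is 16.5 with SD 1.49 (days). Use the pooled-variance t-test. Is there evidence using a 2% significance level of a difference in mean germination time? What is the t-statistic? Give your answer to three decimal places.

Let group 1 = method A, group 2 = method B. H0: μ_1 = μ_2; H1: μ_1 ≠ μ_2 (two-sample pooled-variance t-test, two-sided).
s_p² = [(16−1)·1.63² + (8−1)·1.49²]/(16+8−2) = 2.51792
t = (18.6 − 16.5)/√[2.51792·(1/16 + 1/8)] = 3.056
df = n₁ + n₂ − 2 = 22
Two-sided p-value ≈ 0.0058
Since p ≈ 0.0058 < α = 0.02, reject H0; the data support H1.

3.056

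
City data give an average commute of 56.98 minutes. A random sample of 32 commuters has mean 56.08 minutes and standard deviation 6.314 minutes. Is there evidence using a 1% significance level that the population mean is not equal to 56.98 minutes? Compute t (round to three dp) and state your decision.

t = -0.806; fail to reject H0

H0: μ = 56.98; H1: μ ≠ 56.98 (one-sample t-test, two-sided).
t = (x̄ − μ₀)/(s/√n) = (56.08 − 56.98)/(6.314/√32) = -0.806
df = n − 1 = 31
Two-sided p-value ≈ 0.4262
Since p ≈ 0.4262 > α = 0.01, fail to reject H0; the data do not provide sufficient evidence against H0.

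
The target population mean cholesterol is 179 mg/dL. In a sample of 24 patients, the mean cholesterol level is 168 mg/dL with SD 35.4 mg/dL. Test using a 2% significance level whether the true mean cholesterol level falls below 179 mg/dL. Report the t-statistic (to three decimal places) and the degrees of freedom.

t = -1.522, df = 23

H0: μ = 179; H1: μ < 179 (one-sample t-test, left-tailed).
t = (x̄ − μ₀)/(s/√n) = (168 − 179)/(35.4/√24) = -1.522
df = n − 1 = 23
p-value = P(T ≤ -1.522) ≈ 0.0708
Since p ≈ 0.0708 > α = 0.02, fail to reject H0; the data do not provide sufficient evidence against H0.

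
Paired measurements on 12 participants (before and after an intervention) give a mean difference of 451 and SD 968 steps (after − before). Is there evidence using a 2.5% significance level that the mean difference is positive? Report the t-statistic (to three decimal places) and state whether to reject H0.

H0: μ_d = 0; H1: μ_d > 0 (paired t-test on the differences, right-tailed).
t = d̄/(s_d/√n) = 451/(968/√12) = 1.614
df = n − 1 = 11
p-value = P(T ≥ 1.614) ≈ 0.067
Since p ≈ 0.067 > α = 0.025, fail to reject H0; the evidence is not statistically significant.

t = 1.614; fail to reject H0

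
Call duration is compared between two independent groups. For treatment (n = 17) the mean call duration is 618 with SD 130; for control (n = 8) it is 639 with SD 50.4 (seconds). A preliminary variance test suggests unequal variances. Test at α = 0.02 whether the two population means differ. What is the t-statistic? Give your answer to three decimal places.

Let group 1 = treatment, group 2 = control. H0: μ_1 = μ_2; H1: μ_1 ≠ μ_2 (Welch's two-sample t-test, two-sided).
t = (x̄_1 − x̄_2)/√(s_1²/n_1 + s_2²/n_2) = (618 − 639)/√(130²/17 + 50.4²/8) = -0.580
Welch–Satterthwaite df ≈ 22.59
Two-sided p-value ≈ 0.568
Since p ≈ 0.568 > α = 0.02, fail to reject H0; the evidence is not statistically significant.

-0.580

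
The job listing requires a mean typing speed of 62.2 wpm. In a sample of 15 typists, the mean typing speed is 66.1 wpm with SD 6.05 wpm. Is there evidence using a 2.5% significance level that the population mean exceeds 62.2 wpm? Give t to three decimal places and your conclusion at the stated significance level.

t = 2.497; reject H0

H0: μ = 62.2; H1: μ > 62.2 (one-sample t-test, right-tailed).
t = (x̄ − μ₀)/(s/√n) = (66.1 − 62.2)/(6.05/√15) = 2.497
df = n − 1 = 14
p-value = P(T ≥ 2.497) ≈ 0.013
Since p ≈ 0.013 < α = 0.025, reject H0; the data support H1.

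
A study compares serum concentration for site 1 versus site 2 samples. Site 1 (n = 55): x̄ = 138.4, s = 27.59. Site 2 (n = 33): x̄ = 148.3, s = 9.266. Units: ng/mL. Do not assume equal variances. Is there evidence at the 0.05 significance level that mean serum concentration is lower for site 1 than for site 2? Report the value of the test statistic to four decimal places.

Let group 1 = site 1, group 2 = site 2. H0: μ_1 = μ_2; H1: μ_1 < μ_2 (Welch's two-sample t-test, left-tailed).
t = (x̄_1 − x̄_2)/√(s_1²/n_1 + s_2²/n_2) = (138.4 − 148.3)/√(27.59²/55 + 9.266²/33) = -2.4415
Welch–Satterthwaite df ≈ 71.92
p-value = P(T ≤ -2.4415) ≈ 0.0085
Since p ≈ 0.0085 < α = 0.05, reject H0; the data support H1.

-2.4415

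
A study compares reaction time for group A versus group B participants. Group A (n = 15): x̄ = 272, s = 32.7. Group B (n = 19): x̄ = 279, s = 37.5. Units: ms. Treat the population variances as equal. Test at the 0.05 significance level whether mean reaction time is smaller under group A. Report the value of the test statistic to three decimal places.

Let group 1 = group A, group 2 = group B. H0: μ_1 = μ_2; H1: μ_1 < μ_2 (two-sample pooled-variance t-test, left-tailed).
s_p² = [(15−1)·32.7² + (19−1)·37.5²]/(15+19−2) = 1258.83
t = (272 − 279)/√[1258.83·(1/15 + 1/19)] = -0.571
df = n₁ + n₂ − 2 = 32
p-value = P(T ≤ -0.571) ≈ 0.2859
Since p ≈ 0.2859 > α = 0.05, fail to reject H0; the data do not provide sufficient evidence against H0.

-0.571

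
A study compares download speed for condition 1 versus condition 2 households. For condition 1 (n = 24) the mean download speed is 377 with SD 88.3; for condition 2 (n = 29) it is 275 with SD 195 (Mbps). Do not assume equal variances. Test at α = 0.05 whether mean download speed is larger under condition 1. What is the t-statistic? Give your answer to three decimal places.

Let group 1 = condition 1, group 2 = condition 2. H0: μ_1 = μ_2; H1: μ_1 > μ_2 (Welch's two-sample t-test, right-tailed).
t = (x̄_1 − x̄_2)/√(s_1²/n_1 + s_2²/n_2) = (377 − 275)/√(88.3²/24 + 195²/29) = 2.522
Welch–Satterthwaite df ≈ 40.56
p-value = P(T ≥ 2.522) ≈ 0.0079
Since p ≈ 0.0079 < α = 0.05, reject H0; the evidence is statistically significant.

2.522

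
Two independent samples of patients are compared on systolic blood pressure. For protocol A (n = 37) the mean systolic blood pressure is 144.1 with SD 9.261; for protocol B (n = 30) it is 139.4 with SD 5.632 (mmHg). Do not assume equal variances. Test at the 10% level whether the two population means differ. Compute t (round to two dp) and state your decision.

t = 2.56; reject H0

Let group 1 = protocol A, group 2 = protocol B. H0: μ_1 = μ_2; H1: μ_1 ≠ μ_2 (Welch's two-sample t-test, two-sided).
t = (x̄_1 − x̄_2)/√(s_1²/n_1 + s_2²/n_2) = (144.1 − 139.4)/√(9.261²/37 + 5.632²/30) = 2.56
Welch–Satterthwaite df ≈ 60.66
Two-sided p-value ≈ 0.0130
Since p ≈ 0.0130 < α = 0.1, reject H0; the data support H1.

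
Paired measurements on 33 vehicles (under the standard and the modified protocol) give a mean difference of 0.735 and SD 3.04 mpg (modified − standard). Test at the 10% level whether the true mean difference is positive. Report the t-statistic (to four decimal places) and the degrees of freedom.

H0: μ_d = 0; H1: μ_d > 0 (paired t-test on the differences, right-tailed).
t = d̄/(s_d/√n) = 0.735/(3.04/√33) = 1.3889
df = n − 1 = 32
p-value = P(T ≥ 1.3889) ≈ 0.087
Since p ≈ 0.087 < α = 0.1, reject H0; the data support H1.

t = 1.3889, df = 32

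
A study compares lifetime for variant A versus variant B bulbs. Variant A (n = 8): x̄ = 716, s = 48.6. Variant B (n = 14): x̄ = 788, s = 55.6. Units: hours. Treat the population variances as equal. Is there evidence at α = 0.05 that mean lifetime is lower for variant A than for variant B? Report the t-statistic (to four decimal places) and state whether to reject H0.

t = -3.0505; reject H0

Let group 1 = variant A, group 2 = variant B. H0: μ_1 = μ_2; H1: μ_1 < μ_2 (two-sample pooled-variance t-test, left-tailed).
s_p² = [(8−1)·48.6² + (14−1)·55.6²]/(8+14−2) = 2836.07
t = (716 − 788)/√[2836.07·(1/8 + 1/14)] = -3.0505
df = n₁ + n₂ − 2 = 20
p-value = P(T ≤ -3.0505) ≈ 0.003
Since p ≈ 0.003 < α = 0.05, reject H0; the evidence is statistically significant.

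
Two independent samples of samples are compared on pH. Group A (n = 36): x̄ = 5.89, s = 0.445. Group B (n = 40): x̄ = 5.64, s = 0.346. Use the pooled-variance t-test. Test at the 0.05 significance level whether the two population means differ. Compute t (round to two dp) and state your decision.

t = 2.75; reject H0

Let group 1 = group A, group 2 = group B. H0: μ_1 = μ_2; H1: μ_1 ≠ μ_2 (two-sample pooled-variance t-test, two-sided).
s_p² = [(36−1)·0.445² + (40−1)·0.346²]/(36+40−2) = 0.156754
t = (5.89 − 5.64)/√[0.156754·(1/36 + 1/40)] = 2.75
df = n₁ + n₂ − 2 = 74
Two-sided p-value ≈ 0.0075
Since p ≈ 0.0075 < α = 0.05, reject H0; the evidence is statistically significant.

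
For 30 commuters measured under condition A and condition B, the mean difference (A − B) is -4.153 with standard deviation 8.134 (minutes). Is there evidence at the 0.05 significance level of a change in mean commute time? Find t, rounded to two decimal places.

-2.80

H0: μ_d = 0; H1: μ_d ≠ 0 (paired t-test on the differences, two-sided).
t = d̄/(s_d/√n) = -4.153/(8.134/√30) = -2.80
df = n − 1 = 29
Two-sided p-value ≈ 0.0091
Since p ≈ 0.0091 < α = 0.05, reject H0; the data support H1.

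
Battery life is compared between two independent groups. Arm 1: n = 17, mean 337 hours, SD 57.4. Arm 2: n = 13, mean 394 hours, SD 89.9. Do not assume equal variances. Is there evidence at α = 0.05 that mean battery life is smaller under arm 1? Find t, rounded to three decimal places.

Let group 1 = arm 1, group 2 = arm 2. H0: μ_1 = μ_2; H1: μ_1 < μ_2 (Welch's two-sample t-test, left-tailed).
t = (x̄_1 − x̄_2)/√(s_1²/n_1 + s_2²/n_2) = (337 − 394)/√(57.4²/17 + 89.9²/13) = -1.996
Welch–Satterthwaite df ≈ 19.25
p-value = P(T ≤ -1.996) ≈ 0.030
Since p ≈ 0.030 < α = 0.05, reject H0; the evidence is statistically significant.

-1.996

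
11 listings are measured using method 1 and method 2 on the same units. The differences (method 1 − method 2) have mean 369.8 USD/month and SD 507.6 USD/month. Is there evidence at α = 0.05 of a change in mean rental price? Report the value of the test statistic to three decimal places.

H0: μ_d = 0; H1: μ_d ≠ 0 (paired t-test on the differences, two-sided).
t = d̄/(s_d/√n) = 369.8/(507.6/√11) = 2.416
df = n − 1 = 10
Two-sided p-value ≈ 0.0363
Since p ≈ 0.0363 < α = 0.05, reject H0; the data support H1.

2.416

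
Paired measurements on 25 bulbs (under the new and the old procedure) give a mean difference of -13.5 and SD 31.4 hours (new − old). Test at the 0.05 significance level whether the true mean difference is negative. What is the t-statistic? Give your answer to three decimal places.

H0: μ_d = 0; H1: μ_d < 0 (paired t-test on the differences, left-tailed).
t = d̄/(s_d/√n) = -13.5/(31.4/√25) = -2.150
df = n − 1 = 24
p-value = P(T ≤ -2.150) ≈ 0.0209
Since p ≈ 0.0209 < α = 0.05, reject H0; the evidence is statistically significant.

-2.150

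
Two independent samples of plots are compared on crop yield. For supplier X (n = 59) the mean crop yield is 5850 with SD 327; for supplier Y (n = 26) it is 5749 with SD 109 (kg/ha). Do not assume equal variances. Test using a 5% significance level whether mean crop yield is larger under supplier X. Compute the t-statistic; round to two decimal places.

2.12

Let group 1 = supplier X, group 2 = supplier Y. H0: μ_1 = μ_2; H1: μ_1 > μ_2 (Welch's two-sample t-test, right-tailed).
t = (x̄_1 − x̄_2)/√(s_1²/n_1 + s_2²/n_2) = (5850 − 5749)/√(327²/59 + 109²/26) = 2.12
Welch–Satterthwaite df ≈ 79.25
p-value = P(T ≥ 2.12) ≈ 0.019
Since p ≈ 0.019 < α = 0.05, reject H0; the data support H1.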